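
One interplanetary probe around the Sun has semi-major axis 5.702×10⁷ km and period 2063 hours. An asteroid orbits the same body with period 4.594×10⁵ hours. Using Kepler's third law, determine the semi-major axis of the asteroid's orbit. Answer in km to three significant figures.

a₂ ≈ 2.09×10⁹ km

Kepler's third law: a³ ∝ T², so a₂ = a₁ (T₂/T₁)^(2/3).
T₂/T₁ = 222.7, (T₂/T₁)^(2/3) = 36.74.
a₂ = 5.702×10⁷ × 36.74 = 2.095×10⁹ km.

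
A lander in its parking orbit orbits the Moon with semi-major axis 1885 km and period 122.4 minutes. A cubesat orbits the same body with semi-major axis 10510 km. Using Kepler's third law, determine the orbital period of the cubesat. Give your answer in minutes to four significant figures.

Kepler's third law: T² ∝ a³, so T₂ = T₁ (a₂/a₁)^(3/2).
a₂/a₁ = 5.576, (a₂/a₁)^(3/2) = 13.17.
T₂ = 122.4 × 13.17 = 1611 minutes.

T₂ ≈ 1611 minutes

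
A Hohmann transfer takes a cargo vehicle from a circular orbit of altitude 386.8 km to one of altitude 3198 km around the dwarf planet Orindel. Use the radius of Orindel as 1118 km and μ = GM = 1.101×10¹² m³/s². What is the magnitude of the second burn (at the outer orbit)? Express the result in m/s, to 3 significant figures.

r₁ = 1118 + 386.8 = 1504.8 km = 1.5048×10⁶ m.
r₂ = 1118 + 3198 = 4316.0 km = 4.3160×10⁶ m.
Transfer ellipse a_t = (r₁ + r₂)/2 = 2.910×10⁶ m.
At r₁: circular v_c1 = √(μ/r₁) = 855.4 m/s; transfer-periapsis v_p = √[μ(2/r₁ − 1/a_t)] = 1042 m/s.
At r₂: circular v_c2 = √(μ/r₂) = 505.1 m/s; transfer-apoapsis v_a = √[μ(2/r₂ − 1/a_t)] = 363.2 m/s.
Δv₂ = v_c2 − v_a = 141.9 m/s.

Δv ≈ 142 m/s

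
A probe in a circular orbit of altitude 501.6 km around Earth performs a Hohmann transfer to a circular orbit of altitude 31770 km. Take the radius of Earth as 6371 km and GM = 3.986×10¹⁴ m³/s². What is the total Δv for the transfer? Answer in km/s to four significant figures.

r₁ = 6371 + 501.6 = 6872.6 km = 6.8726×10⁶ m.
r₂ = 6371 + 31770 = 38141 km = 3.8141×10⁷ m.
Transfer ellipse a_t = (r₁ + r₂)/2 = 2.251×10⁷ m.
At r₁: circular v_c1 = √(μ/r₁) = 7616 m/s; transfer-perigee v_p = √[μ(2/r₁ − 1/a_t)] = 9914 m/s.
Δv₁ = v_p − v_c1 = 2298 m/s.
At r₂: circular v_c2 = √(μ/r₂) = 3233 m/s; transfer-apogee v_a = √[μ(2/r₂ − 1/a_t)] = 1786 m/s.
Δv₂ = v_c2 − v_a = 1446 m/s.
Total Δv = Δv₁ + Δv₂ = 3745 m/s = 3.745 km/s.

Δv_total ≈ 3.745 km/s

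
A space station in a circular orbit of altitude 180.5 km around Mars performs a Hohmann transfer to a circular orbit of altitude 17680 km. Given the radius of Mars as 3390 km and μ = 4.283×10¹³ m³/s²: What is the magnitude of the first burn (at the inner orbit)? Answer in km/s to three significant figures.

r₁ = 3390 + 180.5 = 3570.5 km = 3.5705×10⁶ m.
r₂ = 3390 + 17680 = 21070 km = 2.1070×10⁷ m.
Transfer ellipse a_t = (r₁ + r₂)/2 = 1.232×10⁷ m.
At r₁: circular v_c1 = √(μ/r₁) = 3463 m/s; transfer-periapsis v_p = √[μ(2/r₁ − 1/a_t)] = 4529 m/s.
Δv₁ = v_p − v_c1 = 1066 m/s.
= 1.066 km/s.

Δv ≈ 1.07 km/s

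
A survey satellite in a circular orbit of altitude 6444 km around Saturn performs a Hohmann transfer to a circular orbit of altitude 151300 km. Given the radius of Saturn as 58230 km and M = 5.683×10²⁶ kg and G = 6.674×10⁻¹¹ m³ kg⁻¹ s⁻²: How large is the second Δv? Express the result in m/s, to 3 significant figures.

Δv ≈ 4210 m/s

μ = GM = 6.674×10⁻¹¹ × 5.683×10²⁶ = 3.793×10¹⁶ m³/s².
r₁ = 58230 + 6444 = 64674 km = 6.4674×10⁷ m.
r₂ = 58230 + 151300 = 209530 km = 2.0953×10⁸ m.
Transfer ellipse a_t = (r₁ + r₂)/2 = 1.371×10⁸ m.
At r₁: circular v_c1 = √(μ/r₁) = 24220 m/s; transfer-perikrone v_p = √[μ(2/r₁ − 1/a_t)] = 29940 m/s.
At r₂: circular v_c2 = √(μ/r₂) = 13450 m/s; transfer-apokrone v_a = √[μ(2/r₂ − 1/a_t)] = 9241 m/s.
Δv₂ = v_c2 − v_a = 4214 m/s.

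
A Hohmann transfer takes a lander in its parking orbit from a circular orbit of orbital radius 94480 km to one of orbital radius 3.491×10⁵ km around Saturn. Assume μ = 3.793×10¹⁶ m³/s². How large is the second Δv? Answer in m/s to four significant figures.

r₁ = 94480 km = 9.448×10⁷ m.
r₂ = 3.491×10⁵ km = 3.491×10⁸ m.
Transfer ellipse a_t = (r₁ + r₂)/2 = 2.218×10⁸ m.
At r₁: circular v_c1 = √(μ/r₁) = 20040 m/s; transfer-perikrone v_p = √[μ(2/r₁ − 1/a_t)] = 25140 m/s.
At r₂: circular v_c2 = √(μ/r₂) = 10420 m/s; transfer-apokrone v_a = √[μ(2/r₂ − 1/a_t)] = 6803 m/s.
Δv₂ = v_c2 − v_a = 3620 m/s.

Δv ≈ 3620 m/s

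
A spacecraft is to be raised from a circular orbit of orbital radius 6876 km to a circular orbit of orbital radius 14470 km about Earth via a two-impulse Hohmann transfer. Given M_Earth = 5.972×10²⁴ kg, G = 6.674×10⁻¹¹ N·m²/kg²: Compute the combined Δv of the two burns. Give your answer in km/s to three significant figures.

μ = GM = 6.674×10⁻¹¹ × 5.972×10²⁴ = 3.986×10¹⁴ m³/s².
r₁ = 6876 km = 6.876×10⁶ m.
r₂ = 14470 km = 1.447×10⁷ m.
Transfer ellipse a_t = (r₁ + r₂)/2 = 1.067×10⁷ m.
At r₁: circular v_c1 = √(μ/r₁) = 7614 m/s; transfer-perigee v_p = √[μ(2/r₁ − 1/a_t)] = 8865 m/s.
Δv₁ = v_p − v_c1 = 1251 m/s.
At r₂: circular v_c2 = √(μ/r₂) = 5248 m/s; transfer-apogee v_a = √[μ(2/r₂ − 1/a_t)] = 4213 m/s.
Δv₂ = v_c2 − v_a = 1036 m/s.
Total Δv = Δv₁ + Δv₂ = 2287 m/s = 2.287 km/s.

Δv_total ≈ 2.29 km/s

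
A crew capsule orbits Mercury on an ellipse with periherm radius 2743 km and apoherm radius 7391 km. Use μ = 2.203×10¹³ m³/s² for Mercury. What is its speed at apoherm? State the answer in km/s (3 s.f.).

Semi-major axis a = (r_p + r_a)/2 = 5067.0 km = 5.067×10⁶ m.
Vis-viva: v² = μ(2/r − 1/a) = 2.203×10¹³ × (2.706×10⁻⁷ − 1.974×10⁻⁷) = 1.614×10⁶ m²/s².
v = 1270 m/s = 1.270 km/s.

v ≈ 1.27 km/s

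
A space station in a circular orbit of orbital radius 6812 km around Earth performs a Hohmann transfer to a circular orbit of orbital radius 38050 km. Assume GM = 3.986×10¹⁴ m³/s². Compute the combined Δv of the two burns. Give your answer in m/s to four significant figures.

r₁ = 6812 km = 6.812×10⁶ m.
r₂ = 38050 km = 3.805×10⁷ m.
Transfer ellipse a_t = (r₁ + r₂)/2 = 2.243×10⁷ m.
At r₁: circular v_c1 = √(μ/r₁) = 7649 m/s; transfer-perigee v_p = √[μ(2/r₁ − 1/a_t)] = 9963 m/s.
Δv₁ = v_p − v_c1 = 2313 m/s.
At r₂: circular v_c2 = √(μ/r₂) = 3237 m/s; transfer-apogee v_a = √[μ(2/r₂ − 1/a_t)] = 1784 m/s.
Δv₂ = v_c2 − v_a = 1453 m/s.
Total Δv = Δv₁ + Δv₂ = 3766 m/s.

Δv_total ≈ 3766 m/s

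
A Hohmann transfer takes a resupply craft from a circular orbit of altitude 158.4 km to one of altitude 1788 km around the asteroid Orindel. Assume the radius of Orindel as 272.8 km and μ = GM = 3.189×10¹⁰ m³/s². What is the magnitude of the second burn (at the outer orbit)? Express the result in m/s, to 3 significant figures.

Δv ≈ 51.2 m/s

r₁ = 272.8 + 158.4 = 431.20 km = 4.3120×10⁵ m.
r₂ = 272.8 + 1788 = 2060.8 km = 2.0608×10⁶ m.
Transfer ellipse a_t = (r₁ + r₂)/2 = 1.246×10⁶ m.
At r₁: circular v_c1 = √(μ/r₁) = 271.9 m/s; transfer-periapsis v_p = √[μ(2/r₁ − 1/a_t)] = 349.7 m/s.
At r₂: circular v_c2 = √(μ/r₂) = 124.4 m/s; transfer-apoapsis v_a = √[μ(2/r₂ − 1/a_t)] = 73.18 m/s.
Δv₂ = v_c2 − v_a = 51.22 m/s.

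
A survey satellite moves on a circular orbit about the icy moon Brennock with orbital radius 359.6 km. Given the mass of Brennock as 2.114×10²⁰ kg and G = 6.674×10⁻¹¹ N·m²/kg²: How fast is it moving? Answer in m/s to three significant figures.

μ = GM = 6.674×10⁻¹¹ × 2.114×10²⁰ = 1.411×10¹⁰ m³/s².
r = 359.6 km = 3.596×10⁵ m.
For a circular orbit v = √(μ/r) = √(1.411×10¹⁰ / 3.596×10⁵) = √(3.923×10⁴) = 198.1 m/s.

v ≈ 198 m/s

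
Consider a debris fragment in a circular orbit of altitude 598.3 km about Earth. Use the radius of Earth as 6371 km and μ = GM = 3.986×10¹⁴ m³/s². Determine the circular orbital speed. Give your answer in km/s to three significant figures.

r = 6371 + 598.3 = 6969.3 km = 6.9693×10⁶ m.
For a circular orbit v = √(μ/r) = √(3.986×10¹⁴ / 6.969×10⁶) = √(5.719×10⁷) = 7563 m/s.
That is 7.563 km/s.

v ≈ 7.56 km/s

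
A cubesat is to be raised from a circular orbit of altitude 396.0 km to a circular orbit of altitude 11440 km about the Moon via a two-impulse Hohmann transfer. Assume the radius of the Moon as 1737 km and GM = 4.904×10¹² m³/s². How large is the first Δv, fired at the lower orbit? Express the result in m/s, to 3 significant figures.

r₁ = 1737 + 396.0 = 2133.0 km = 2.1330×10⁶ m.
r₂ = 1737 + 11440 = 13177 km = 1.3177×10⁷ m.
Transfer ellipse a_t = (r₁ + r₂)/2 = 7.655×10⁶ m.
At r₁: circular v_c1 = √(μ/r₁) = 1516 m/s; transfer-perilune v_p = √[μ(2/r₁ − 1/a_t)] = 1989 m/s.
Δv₁ = v_p − v_c1 = 473.1 m/s.

Δv ≈ 473 m/s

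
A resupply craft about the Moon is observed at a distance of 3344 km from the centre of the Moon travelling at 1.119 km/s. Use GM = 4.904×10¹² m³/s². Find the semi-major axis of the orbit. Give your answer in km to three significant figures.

r = 3.344×10⁶ m.
Specific orbital energy ε = v²/2 − μ/r = (1119)²/2 − 4.904×10¹²/3.344×10⁶ = -8.404×10⁵ J/kg.
Since ε = −μ/(2a), a = −μ/(2ε) = 2.918×10⁶ m = 2917.6 km.

a ≈ 2920 km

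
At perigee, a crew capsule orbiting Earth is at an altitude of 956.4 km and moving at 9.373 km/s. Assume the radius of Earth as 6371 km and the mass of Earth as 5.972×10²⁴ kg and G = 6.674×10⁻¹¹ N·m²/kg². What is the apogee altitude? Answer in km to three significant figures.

apogee altitude ≈ 24400 km

μ = GM = 6.674×10⁻¹¹ × 5.972×10²⁴ = 3.986×10¹⁴ m³/s².
r_p = 6371 + 956.4 = 7327.4 km = 7.327×10⁶ m.
Specific energy ε = v²/2 − μ/r = -1.047×10⁷ J/kg, so a = −μ/(2ε) = 1.904×10⁷ m.
The apsides satisfy r_p + r_a = 2a, so the apogee radius is 2a − r_p = 3.075×10⁷ m = 30748 km.
Apogee altitude = 30748 − 6371 = 24377 km.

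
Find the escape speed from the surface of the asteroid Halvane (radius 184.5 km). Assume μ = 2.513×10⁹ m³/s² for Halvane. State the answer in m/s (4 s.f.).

v_esc ≈ 165.0 m/s

r = R = 1.845×10⁵ m.
Escape speed v_esc = √(2μ/r) = √(2 × 2.513×10⁹ / 1.845×10⁵) = √(2.724×10⁴) = 165.0 m/s.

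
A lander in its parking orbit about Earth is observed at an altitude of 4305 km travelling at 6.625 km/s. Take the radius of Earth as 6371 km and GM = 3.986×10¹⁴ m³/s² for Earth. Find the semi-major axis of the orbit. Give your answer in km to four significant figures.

r = 6371 + 4305 = 10676 km = 1.068×10⁷ m.
Vis-viva rearranged: 1/a = 2/r − v²/μ = 1.873×10⁻⁷ − 1.101×10⁻⁷ = 7.722×10⁻⁸ m⁻¹.
a = 1.295×10⁷ m = 12949 km.

a ≈ 12950 km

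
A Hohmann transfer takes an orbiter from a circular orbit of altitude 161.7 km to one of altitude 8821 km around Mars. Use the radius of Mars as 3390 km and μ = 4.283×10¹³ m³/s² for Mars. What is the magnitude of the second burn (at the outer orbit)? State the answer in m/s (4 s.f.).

r₁ = 3390 + 161.7 = 3551.7 km = 3.5517×10⁶ m.
r₂ = 3390 + 8821 = 12211 km = 1.2211×10⁷ m.
Transfer ellipse a_t = (r₁ + r₂)/2 = 7.881×10⁶ m.
At r₁: circular v_c1 = √(μ/r₁) = 3473 m/s; transfer-periapsis v_p = √[μ(2/r₁ − 1/a_t)] = 4322 m/s.
At r₂: circular v_c2 = √(μ/r₂) = 1873 m/s; transfer-apoapsis v_a = √[μ(2/r₂ − 1/a_t)] = 1257 m/s.
Δv₂ = v_c2 − v_a = 615.6 m/s.

Δv ≈ 615.6 m/s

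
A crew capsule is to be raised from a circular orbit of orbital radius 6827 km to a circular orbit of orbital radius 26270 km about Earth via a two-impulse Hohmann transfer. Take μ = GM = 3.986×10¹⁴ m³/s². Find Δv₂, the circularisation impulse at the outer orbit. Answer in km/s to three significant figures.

Δv ≈ 1.39 km/s

r₁ = 6827 km = 6.827×10⁶ m.
r₂ = 26270 km = 2.627×10⁷ m.
Transfer ellipse a_t = (r₁ + r₂)/2 = 1.655×10⁷ m.
At r₁: circular v_c1 = √(μ/r₁) = 7641 m/s; transfer-perigee v_p = √[μ(2/r₁ − 1/a_t)] = 9627 m/s.
At r₂: circular v_c2 = √(μ/r₂) = 3895 m/s; transfer-apogee v_a = √[μ(2/r₂ − 1/a_t)] = 2502 m/s.
Δv₂ = v_c2 − v_a = 1393 m/s.
= 1.393 km/s.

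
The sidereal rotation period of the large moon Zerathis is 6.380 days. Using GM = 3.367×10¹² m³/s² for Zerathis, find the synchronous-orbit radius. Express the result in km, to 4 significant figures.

T = 6.380 days = 5.512×10⁵ s.
A synchronous orbit has period T, so by Kepler's third law a = (μT²/4π²)^(1/3).
μT²/4π² = 3.367×10¹² × (5.512×10⁵)² / 39.48 = 2.592×10²² m³.
a = 2.959×10⁷ m = 29593 km.

r_sync ≈ 29590 km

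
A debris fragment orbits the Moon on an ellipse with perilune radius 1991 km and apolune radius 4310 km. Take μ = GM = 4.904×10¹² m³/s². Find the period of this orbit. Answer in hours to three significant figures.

Semi-major axis a = (r_p + r_a)/2 = (1991.0 + 4310.0)/2 = 3150.5 km = 3.150×10⁶ m.
By Kepler's third law T = 2π√(a³/μ) = 2π × 2.525×10³ = 1.587×10⁴ s.
= 4.407 hours.

T ≈ 4.41 hours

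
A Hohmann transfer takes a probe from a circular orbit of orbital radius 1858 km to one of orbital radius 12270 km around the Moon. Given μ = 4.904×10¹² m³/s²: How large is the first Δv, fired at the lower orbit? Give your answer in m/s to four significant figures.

r₁ = 1858 km = 1.858×10⁶ m.
r₂ = 12270 km = 1.227×10⁷ m.
Transfer ellipse a_t = (r₁ + r₂)/2 = 7.064×10⁶ m.
At r₁: circular v_c1 = √(μ/r₁) = 1625 m/s; transfer-perilune v_p = √[μ(2/r₁ − 1/a_t)] = 2141 m/s.
Δv₁ = v_p − v_c1 = 516.5 m/s.

Δv ≈ 516.5 m/s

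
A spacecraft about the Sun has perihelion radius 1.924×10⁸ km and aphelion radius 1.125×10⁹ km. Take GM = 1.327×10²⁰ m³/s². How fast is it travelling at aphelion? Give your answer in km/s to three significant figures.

Semi-major axis a = (r_p + r_a)/2 = 6.5870×10⁸ km = 6.587×10¹¹ m.
Vis-viva: v² = μ(2/r − 1/a) = 1.327×10²⁰ × (1.778×10⁻¹² − 1.518×10⁻¹²) = 3.445×10⁷ m²/s².
v = 5870 m/s = 5.870 km/s.

v ≈ 5.87 km/s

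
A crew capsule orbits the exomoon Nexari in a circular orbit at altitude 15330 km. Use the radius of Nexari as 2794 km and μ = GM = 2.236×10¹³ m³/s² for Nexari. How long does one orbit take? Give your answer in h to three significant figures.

T ≈ 28.5 h

r = 2794 + 15330 = 18124 km = 1.8124×10⁷ m.
Kepler's third law: T = 2π√(r³/μ) = 2π√((1.812×10⁷)³ / 2.236×10¹³).
r³/μ = 2.663×10⁸ s², so T = 2π × 1.632×10⁴ = 1.025×10⁵ s.
Converting: 1.025×10⁵ s ÷ 3600 = 28.48 h.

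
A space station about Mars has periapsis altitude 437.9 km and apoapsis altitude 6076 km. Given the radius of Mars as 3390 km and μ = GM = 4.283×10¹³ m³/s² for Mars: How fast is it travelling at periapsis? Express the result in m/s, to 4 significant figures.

v ≈ 3992 m/s

r_p = 3390 + 437.9 = 3827.9 km = 3.8279×10⁶ m.
r_a = 3390 + 6076 = 9466.0 km = 9.4660×10⁶ m.
Semi-major axis a = (r_p + r_a)/2 = 6646.9 km = 6.647×10⁶ m.
Vis-viva: v² = μ(2/r − 1/a) = 4.283×10¹³ × (5.225×10⁻⁷ − 1.504×10⁻⁷) = 1.593×10⁷ m²/s².
v = 3992 m/s.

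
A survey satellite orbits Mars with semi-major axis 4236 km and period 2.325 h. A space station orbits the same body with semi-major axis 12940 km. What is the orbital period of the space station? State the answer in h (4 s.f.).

T₂ ≈ 12.41 h

Kepler's third law: T² ∝ a³, so T₂ = T₁ (a₂/a₁)^(3/2).
a₂/a₁ = 3.055, (a₂/a₁)^(3/2) = 5.339.
T₂ = 2.325 × 5.339 = 12.41 h.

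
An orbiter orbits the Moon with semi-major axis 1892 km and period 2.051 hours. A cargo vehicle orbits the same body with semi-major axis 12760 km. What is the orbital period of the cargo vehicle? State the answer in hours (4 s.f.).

T₂ ≈ 35.92 hours

Kepler's third law: T² ∝ a³, so T₂ = T₁ (a₂/a₁)^(3/2).
a₂/a₁ = 6.744, (a₂/a₁)^(3/2) = 17.51.
T₂ = 2.051 × 17.51 = 35.92 hours.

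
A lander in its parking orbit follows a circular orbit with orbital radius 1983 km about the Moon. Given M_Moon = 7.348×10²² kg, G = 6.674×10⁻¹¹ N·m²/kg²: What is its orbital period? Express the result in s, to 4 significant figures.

T ≈ 7923 s

μ = GM = 6.674×10⁻¹¹ × 7.348×10²² = 4.904×10¹² m³/s².
r = 1983 km = 1.983×10⁶ m.
Kepler's third law: T = 2π√(r³/μ) = 2π√((1.983×10⁶)³ / 4.904×10¹²).
r³/μ = 1.590×10⁶ s², so T = 2π × 1.261×10³ = 7.923×10³ s.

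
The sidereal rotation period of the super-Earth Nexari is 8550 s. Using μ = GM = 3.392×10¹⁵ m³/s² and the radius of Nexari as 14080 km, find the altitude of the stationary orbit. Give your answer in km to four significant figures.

h_sync ≈ 4371 km

A synchronous orbit has period T, so by Kepler's third law a = (μT²/4π²)^(1/3).
μT²/4π² = 3.392×10¹⁵ × (8.550×10³)² / 39.48 = 6.281×10²¹ m³.
a = 1.845×10⁷ m = 18451 km.
Altitude h = a − R = 18451 − 14080 = 4370.6 km.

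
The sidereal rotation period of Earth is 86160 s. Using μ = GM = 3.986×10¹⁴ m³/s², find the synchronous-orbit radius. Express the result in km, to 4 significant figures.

r_sync ≈ 42160 km

A synchronous orbit has period T, so by Kepler's third law a = (μT²/4π²)^(1/3).
μT²/4π² = 3.986×10¹⁴ × (8.616×10⁴)² / 39.48 = 7.495×10²² m³.
a = 4.216×10⁷ m = 42163 km.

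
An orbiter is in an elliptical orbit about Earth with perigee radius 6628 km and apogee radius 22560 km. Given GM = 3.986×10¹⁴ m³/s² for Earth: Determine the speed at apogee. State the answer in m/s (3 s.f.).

v ≈ 2830 m/s

Semi-major axis a = (r_p + r_a)/2 = 14594 km = 1.459×10⁷ m.
Vis-viva: v² = μ(2/r − 1/a) = 3.986×10¹⁴ × (8.865×10⁻⁸ − 6.852×10⁻⁸) = 8.024×10⁶ m²/s².
v = 2833 m/s.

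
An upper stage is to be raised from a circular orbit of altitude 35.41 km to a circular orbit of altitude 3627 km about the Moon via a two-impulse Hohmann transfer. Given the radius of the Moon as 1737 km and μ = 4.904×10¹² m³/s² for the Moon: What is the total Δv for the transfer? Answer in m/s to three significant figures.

Δv_total ≈ 658 m/s

r₁ = 1737 + 35.41 = 1772.4 km = 1.7724×10⁶ m.
r₂ = 1737 + 3627 = 5364.0 km = 5.3640×10⁶ m.
Transfer ellipse a_t = (r₁ + r₂)/2 = 3.568×10⁶ m.
At r₁: circular v_c1 = √(μ/r₁) = 1663 m/s; transfer-perilune v_p = √[μ(2/r₁ − 1/a_t)] = 2039 m/s.
Δv₁ = v_p − v_c1 = 376.1 m/s.
At r₂: circular v_c2 = √(μ/r₂) = 956.2 m/s; transfer-apolune v_a = √[μ(2/r₂ − 1/a_t)] = 673.9 m/s.
Δv₂ = v_c2 − v_a = 282.3 m/s.
Total Δv = Δv₁ + Δv₂ = 658.3 m/s.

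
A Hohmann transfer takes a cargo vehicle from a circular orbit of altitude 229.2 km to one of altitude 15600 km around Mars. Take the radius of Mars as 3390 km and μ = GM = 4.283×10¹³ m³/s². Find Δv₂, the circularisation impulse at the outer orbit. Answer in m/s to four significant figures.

Δv ≈ 652.0 m/s

r₁ = 3390 + 229.2 = 3619.2 km = 3.6192×10⁶ m.
r₂ = 3390 + 15600 = 18990 km = 1.8990×10⁷ m.
Transfer ellipse a_t = (r₁ + r₂)/2 = 1.130×10⁷ m.
At r₁: circular v_c1 = √(μ/r₁) = 3440 m/s; transfer-periapsis v_p = √[μ(2/r₁ − 1/a_t)] = 4459 m/s.
At r₂: circular v_c2 = √(μ/r₂) = 1502 m/s; transfer-apoapsis v_a = √[μ(2/r₂ − 1/a_t)] = 849.7 m/s.
Δv₂ = v_c2 − v_a = 652.0 m/s.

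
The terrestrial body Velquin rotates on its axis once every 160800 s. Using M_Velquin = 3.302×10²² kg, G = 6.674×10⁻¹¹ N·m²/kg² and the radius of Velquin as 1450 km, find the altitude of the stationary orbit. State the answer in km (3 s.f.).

h_sync ≈ 9850 km

μ = GM = 6.674×10⁻¹¹ × 3.302×10²² = 2.204×10¹² m³/s².
A synchronous orbit has period T, so by Kepler's third law a = (μT²/4π²)^(1/3).
μT²/4π² = 2.204×10¹² × (1.608×10⁵)² / 39.48 = 1.443×10²¹ m³.
a = 1.130×10⁷ m = 11301 km.
Altitude h = a − R = 11301 − 1450 = 9851.2 km.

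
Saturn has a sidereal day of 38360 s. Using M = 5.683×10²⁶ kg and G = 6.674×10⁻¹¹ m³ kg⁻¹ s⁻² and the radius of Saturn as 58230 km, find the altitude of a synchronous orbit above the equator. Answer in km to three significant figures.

h_sync ≈ 54000 km

μ = GM = 6.674×10⁻¹¹ × 5.683×10²⁶ = 3.793×10¹⁶ m³/s².
A synchronous orbit has period T, so by Kepler's third law a = (μT²/4π²)^(1/3).
μT²/4π² = 3.793×10¹⁶ × (3.836×10⁴)² / 39.48 = 1.414×10²⁴ m³.
a = 1.122×10⁸ m = 1.1223×10⁵ km.
Altitude h = a − R = 1.1223×10⁵ − 58230 = 54003 km.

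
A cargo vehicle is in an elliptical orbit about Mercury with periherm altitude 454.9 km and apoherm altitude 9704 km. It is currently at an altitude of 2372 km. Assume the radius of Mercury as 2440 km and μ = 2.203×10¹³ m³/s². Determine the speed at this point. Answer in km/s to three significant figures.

v ≈ 2.50 km/s

r_p = 2440 + 454.9 = 2894.9 km = 2.8949×10⁶ m.
r_a = 2440 + 9704 = 12144 km = 1.2144×10⁷ m.
r = 2440 + 2372 = 4812.0 km = 4.812×10⁶ m.
Semi-major axis a = (r_p + r_a)/2 = 7519.4 km = 7.519×10⁶ m.
Vis-viva: v² = μ(2/r − 1/a) = 2.203×10¹³ × (4.156×10⁻⁷ − 1.330×10⁻⁷) = 6.227×10⁶ m²/s².
v = 2495 m/s = 2.495 km/s.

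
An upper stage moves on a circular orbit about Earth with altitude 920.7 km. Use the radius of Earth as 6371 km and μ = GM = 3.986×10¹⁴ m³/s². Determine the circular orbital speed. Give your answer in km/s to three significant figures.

v ≈ 7.39 km/s

r = 6371 + 920.7 = 7291.7 km = 7.2917×10⁶ m.
For a circular orbit v = √(μ/r) = √(3.986×10¹⁴ / 7.292×10⁶) = √(5.466×10⁷) = 7394 m/s.
That is 7.394 km/s.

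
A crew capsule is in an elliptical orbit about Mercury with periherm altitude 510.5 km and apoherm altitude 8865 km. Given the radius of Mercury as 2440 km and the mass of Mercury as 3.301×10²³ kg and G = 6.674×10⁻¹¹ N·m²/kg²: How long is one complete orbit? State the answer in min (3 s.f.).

T ≈ 425 min

μ = GM = 6.674×10⁻¹¹ × 3.301×10²³ = 2.203×10¹³ m³/s².
r_p = 2440 + 510.5 = 2950.5 km = 2.9505×10⁶ m.
r_a = 2440 + 8865 = 11305 km = 1.1305×10⁷ m.
Semi-major axis a = (r_p + r_a)/2 = (2950.5 + 11305)/2 = 7127.8 km = 7.128×10⁶ m.
By Kepler's third law T = 2π√(a³/μ) = 2π × 4.054×10³ = 2.547×10⁴ s.
= 424.6 min.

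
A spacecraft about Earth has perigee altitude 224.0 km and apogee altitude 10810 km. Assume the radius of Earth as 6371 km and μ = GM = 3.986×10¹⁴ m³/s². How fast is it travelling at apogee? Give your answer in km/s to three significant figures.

v ≈ 3.59 km/s

r_p = 6371 + 224.0 = 6595.0 km = 6.5950×10⁶ m.
r_a = 6371 + 10810 = 17181 km = 1.7181×10⁷ m.
Semi-major axis a = (r_p + r_a)/2 = 11888 km = 1.189×10⁷ m.
Vis-viva: v² = μ(2/r − 1/a) = 3.986×10¹⁴ × (1.164×10⁻⁷ − 8.412×10⁻⁸) = 1.287×10⁷ m²/s².
v = 3588 m/s = 3.588 km/s.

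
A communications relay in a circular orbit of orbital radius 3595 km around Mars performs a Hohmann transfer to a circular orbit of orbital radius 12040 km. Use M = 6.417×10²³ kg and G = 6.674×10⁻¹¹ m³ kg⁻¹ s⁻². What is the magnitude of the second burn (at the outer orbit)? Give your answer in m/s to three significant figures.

Δv ≈ 607 m/s

μ = GM = 6.674×10⁻¹¹ × 6.417×10²³ = 4.283×10¹³ m³/s².
r₁ = 3595 km = 3.595×10⁶ m.
r₂ = 12040 km = 1.204×10⁷ m.
Transfer ellipse a_t = (r₁ + r₂)/2 = 7.818×10⁶ m.
At r₁: circular v_c1 = √(μ/r₁) = 3452 m/s; transfer-periapsis v_p = √[μ(2/r₁ − 1/a_t)] = 4283 m/s.
At r₂: circular v_c2 = √(μ/r₂) = 1886 m/s; transfer-apoapsis v_a = √[μ(2/r₂ − 1/a_t)] = 1279 m/s.
Δv₂ = v_c2 − v_a = 607.0 m/s.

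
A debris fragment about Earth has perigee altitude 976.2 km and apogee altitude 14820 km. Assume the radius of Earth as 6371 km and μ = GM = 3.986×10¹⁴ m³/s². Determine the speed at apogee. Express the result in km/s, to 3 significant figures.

v ≈ 3.11 km/s

r_p = 6371 + 976.2 = 7347.2 km = 7.3472×10⁶ m.
r_a = 6371 + 14820 = 21191 km = 2.1191×10⁷ m.
Semi-major axis a = (r_p + r_a)/2 = 14269 km = 1.427×10⁷ m.
Vis-viva: v² = μ(2/r − 1/a) = 3.986×10¹⁴ × (9.438×10⁻⁸ − 7.008×10⁻⁸) = 9.685×10⁶ m²/s².
v = 3112 m/s = 3.112 km/s.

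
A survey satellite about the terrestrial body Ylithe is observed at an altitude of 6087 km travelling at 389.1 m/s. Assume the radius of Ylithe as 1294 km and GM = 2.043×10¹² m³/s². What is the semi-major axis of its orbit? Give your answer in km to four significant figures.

a ≈ 5080 km

r = 1294 + 6087 = 7381.0 km = 7.381×10⁶ m.
Vis-viva rearranged: 1/a = 2/r − v²/μ = 2.710×10⁻⁷ − 7.411×10⁻⁸ = 1.969×10⁻⁷ m⁻¹.
a = 5.080×10⁶ m = 5079.8 km.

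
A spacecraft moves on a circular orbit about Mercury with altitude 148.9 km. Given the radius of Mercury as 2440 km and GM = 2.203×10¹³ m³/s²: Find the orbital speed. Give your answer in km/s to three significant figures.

r = 2440 + 148.9 = 2588.9 km = 2.5889×10⁶ m.
For a circular orbit v = √(μ/r) = √(2.203×10¹³ / 2.589×10⁶) = √(8.509×10⁶) = 2917 m/s.
That is 2.917 km/s.

v ≈ 2.92 km/s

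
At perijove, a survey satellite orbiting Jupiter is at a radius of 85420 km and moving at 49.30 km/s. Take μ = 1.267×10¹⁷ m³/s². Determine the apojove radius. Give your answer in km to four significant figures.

r_p = 8.542×10⁷ m.
Specific energy ε = v²/2 − μ/r = -2.680×10⁸ J/kg, so a = −μ/(2ε) = 2.364×10⁸ m.
The apsides satisfy r_p + r_a = 2a, so the apojove radius is 2a − r_p = 3.873×10⁸ m = 3.8732×10⁵ km.

apojove radius ≈ 3.873×10⁵ km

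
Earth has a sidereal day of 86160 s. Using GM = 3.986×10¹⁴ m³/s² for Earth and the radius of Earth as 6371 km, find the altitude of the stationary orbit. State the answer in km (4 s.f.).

A synchronous orbit has period T, so by Kepler's third law a = (μT²/4π²)^(1/3).
μT²/4π² = 3.986×10¹⁴ × (8.616×10⁴)² / 39.48 = 7.495×10²² m³.
a = 4.216×10⁷ m = 42163 km.
Altitude h = a − R = 42163 − 6371 = 35792 km.

h_sync ≈ 35790 km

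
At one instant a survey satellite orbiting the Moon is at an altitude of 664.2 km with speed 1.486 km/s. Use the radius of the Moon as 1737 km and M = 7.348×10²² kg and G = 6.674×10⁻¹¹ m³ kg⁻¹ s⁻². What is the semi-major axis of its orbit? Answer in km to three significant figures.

a ≈ 2610 km

μ = GM = 6.674×10⁻¹¹ × 7.348×10²² = 4.904×10¹² m³/s².
r = 1737 + 664.2 = 2401.2 km = 2.401×10⁶ m.
Vis-viva rearranged: 1/a = 2/r − v²/μ = 8.329×10⁻⁷ − 4.503×10⁻⁷ = 3.826×10⁻⁷ m⁻¹.
a = 2.613×10⁶ m = 2613.4 km.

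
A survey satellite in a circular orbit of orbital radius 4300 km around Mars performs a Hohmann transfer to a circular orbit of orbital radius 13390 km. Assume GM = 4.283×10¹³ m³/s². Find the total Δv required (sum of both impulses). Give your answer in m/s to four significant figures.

r₁ = 4300 km = 4.300×10⁶ m.
r₂ = 13390 km = 1.339×10⁷ m.
Transfer ellipse a_t = (r₁ + r₂)/2 = 8.845×10⁶ m.
At r₁: circular v_c1 = √(μ/r₁) = 3156 m/s; transfer-periapsis v_p = √[μ(2/r₁ − 1/a_t)] = 3883 m/s.
Δv₁ = v_p − v_c1 = 727.1 m/s.
At r₂: circular v_c2 = √(μ/r₂) = 1788 m/s; transfer-apoapsis v_a = √[μ(2/r₂ − 1/a_t)] = 1247 m/s.
Δv₂ = v_c2 − v_a = 541.5 m/s.
Total Δv = Δv₁ + Δv₂ = 1269 m/s.

Δv_total ≈ 1269 m/s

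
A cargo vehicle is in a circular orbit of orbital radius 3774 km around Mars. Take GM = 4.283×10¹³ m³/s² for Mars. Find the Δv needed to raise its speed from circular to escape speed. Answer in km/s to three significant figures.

Δv ≈ 1.40 km/s

r = 3774 km = 3.774×10⁶ m.
Circular speed v_c = √(μ/r) = 3369 m/s.
Escape speed v_esc = √(2μ/r) = √2 × v_c = 4764 m/s.
Δv = v_esc − v_c = 1395 m/s = 1.395 km/s.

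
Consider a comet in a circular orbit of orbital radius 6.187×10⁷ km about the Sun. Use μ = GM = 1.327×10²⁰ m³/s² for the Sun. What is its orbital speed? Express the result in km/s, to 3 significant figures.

r = 6.187×10⁷ km = 6.187×10¹⁰ m.
For a circular orbit v = √(μ/r) = √(1.327×10²⁰ / 6.187×10¹⁰) = √(2.145×10⁹) = 46310 m/s.
That is 46.31 km/s.

v ≈ 46.3 km/s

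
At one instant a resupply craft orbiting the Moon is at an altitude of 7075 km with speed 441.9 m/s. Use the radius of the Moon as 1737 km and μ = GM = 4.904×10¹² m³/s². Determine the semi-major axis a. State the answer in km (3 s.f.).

a ≈ 5340 km

r = 1737 + 7075 = 8812.0 km = 8.812×10⁶ m.
Specific orbital energy ε = v²/2 − μ/r = (441.9)²/2 − 4.904×10¹²/8.812×10⁶ = -4.589×10⁵ J/kg.
Since ε = −μ/(2a), a = −μ/(2ε) = 5.343×10⁶ m = 5343.5 km.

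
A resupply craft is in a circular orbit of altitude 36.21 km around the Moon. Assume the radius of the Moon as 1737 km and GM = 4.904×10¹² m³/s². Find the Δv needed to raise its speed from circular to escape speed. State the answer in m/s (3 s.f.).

Δv ≈ 689 m/s

r = 1737 + 36.21 = 1773.2 km = 1.7732×10⁶ m.
Circular speed v_c = √(μ/r) = 1663 m/s.
Escape speed v_esc = √(2μ/r) = √2 × v_c = 2352 m/s.
Δv = v_esc − v_c = 688.8 m/s.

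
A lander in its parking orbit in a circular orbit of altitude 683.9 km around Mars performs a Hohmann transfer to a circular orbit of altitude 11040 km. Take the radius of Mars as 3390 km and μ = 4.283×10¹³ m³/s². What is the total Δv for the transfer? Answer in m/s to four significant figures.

r₁ = 3390 + 683.9 = 4073.9 km = 4.0739×10⁶ m.
r₂ = 3390 + 11040 = 14430 km = 1.4430×10⁷ m.
Transfer ellipse a_t = (r₁ + r₂)/2 = 9.252×10⁶ m.
At r₁: circular v_c1 = √(μ/r₁) = 3242 m/s; transfer-periapsis v_p = √[μ(2/r₁ − 1/a_t)] = 4049 m/s.
Δv₁ = v_p − v_c1 = 806.9 m/s.
At r₂: circular v_c2 = √(μ/r₂) = 1723 m/s; transfer-apoapsis v_a = √[μ(2/r₂ − 1/a_t)] = 1143 m/s.
Δv₂ = v_c2 − v_a = 579.6 m/s.
Total Δv = Δv₁ + Δv₂ = 1387 m/s.

Δv_total ≈ 1387 m/s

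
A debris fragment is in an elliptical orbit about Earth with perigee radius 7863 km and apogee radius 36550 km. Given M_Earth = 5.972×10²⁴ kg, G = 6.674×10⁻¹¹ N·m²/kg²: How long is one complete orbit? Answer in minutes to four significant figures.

T ≈ 548.9 minutes

μ = GM = 6.674×10⁻¹¹ × 5.972×10²⁴ = 3.986×10¹⁴ m³/s².
Semi-major axis a = (r_p + r_a)/2 = (7863.0 + 36550)/2 = 22206 km = 2.221×10⁷ m.
By Kepler's third law T = 2π√(a³/μ) = 2π × 5.242×10³ = 3.293×10⁴ s.
= 548.9 minutes.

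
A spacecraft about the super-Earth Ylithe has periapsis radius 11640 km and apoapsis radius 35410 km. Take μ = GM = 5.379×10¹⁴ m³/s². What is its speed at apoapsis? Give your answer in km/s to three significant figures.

Semi-major axis a = (r_p + r_a)/2 = 23525 km = 2.352×10⁷ m.
Vis-viva: v² = μ(2/r − 1/a) = 5.379×10¹⁴ × (5.648×10⁻⁸ − 4.251×10⁻⁸) = 7.516×10⁶ m²/s².
v = 2742 m/s = 2.742 km/s.

v ≈ 2.74 km/s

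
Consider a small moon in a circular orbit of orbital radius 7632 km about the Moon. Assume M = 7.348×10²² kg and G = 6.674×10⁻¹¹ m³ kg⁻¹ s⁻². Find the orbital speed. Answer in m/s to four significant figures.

μ = GM = 6.674×10⁻¹¹ × 7.348×10²² = 4.904×10¹² m³/s².
r = 7632 km = 7.632×10⁶ m.
For a circular orbit v = √(μ/r) = √(4.904×10¹² / 7.632×10⁶) = √(6.426×10⁵) = 801.6 m/s.

v ≈ 801.6 m/s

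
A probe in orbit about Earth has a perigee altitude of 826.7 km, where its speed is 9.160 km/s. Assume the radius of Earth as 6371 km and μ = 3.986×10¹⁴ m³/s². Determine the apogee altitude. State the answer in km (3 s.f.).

r_p = 6371 + 826.7 = 7197.7 km = 7.198×10⁶ m.
Specific energy ε = v²/2 − μ/r = -1.343×10⁷ J/kg, so a = −μ/(2ε) = 1.484×10⁷ m.
The apsides satisfy r_p + r_a = 2a, so the apogee radius is 2a − r_p = 2.249×10⁷ m = 22491 km.
Apogee altitude = 22491 − 6371 = 16120 km.

apogee altitude ≈ 16100 km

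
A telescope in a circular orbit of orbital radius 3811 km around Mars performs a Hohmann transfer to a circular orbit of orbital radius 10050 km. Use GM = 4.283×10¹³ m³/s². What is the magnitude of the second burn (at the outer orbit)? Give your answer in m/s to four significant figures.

Δv ≈ 533.6 m/s

r₁ = 3811 km = 3.811×10⁶ m.
r₂ = 10050 km = 1.005×10⁷ m.
Transfer ellipse a_t = (r₁ + r₂)/2 = 6.930×10⁶ m.
At r₁: circular v_c1 = √(μ/r₁) = 3352 m/s; transfer-periapsis v_p = √[μ(2/r₁ − 1/a_t)] = 4037 m/s.
At r₂: circular v_c2 = √(μ/r₂) = 2064 m/s; transfer-apoapsis v_a = √[μ(2/r₂ − 1/a_t)] = 1531 m/s.
Δv₂ = v_c2 − v_a = 533.6 m/s.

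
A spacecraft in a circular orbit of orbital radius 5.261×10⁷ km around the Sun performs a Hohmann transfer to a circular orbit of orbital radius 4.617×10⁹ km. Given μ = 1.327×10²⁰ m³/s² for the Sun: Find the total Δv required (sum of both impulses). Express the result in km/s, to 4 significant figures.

Δv_total ≈ 24.96 km/s

r₁ = 5.261×10⁷ km = 5.261×10¹⁰ m.
r₂ = 4.617×10⁹ km = 4.617×10¹² m.
Transfer ellipse a_t = (r₁ + r₂)/2 = 2.335×10¹² m.
At r₁: circular v_c1 = √(μ/r₁) = 50220 m/s; transfer-perihelion v_p = √[μ(2/r₁ − 1/a_t)] = 70620 m/s.
Δv₁ = v_p − v_c1 = 20400 m/s.
At r₂: circular v_c2 = √(μ/r₂) = 5361 m/s; transfer-aphelion v_a = √[μ(2/r₂ − 1/a_t)] = 804.8 m/s.
Δv₂ = v_c2 − v_a = 4556 m/s.
Total Δv = Δv₁ + Δv₂ = 24960 m/s = 24.96 km/s.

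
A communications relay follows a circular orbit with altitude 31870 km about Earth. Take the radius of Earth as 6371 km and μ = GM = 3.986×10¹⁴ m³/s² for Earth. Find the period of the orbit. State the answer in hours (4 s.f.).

T ≈ 20.67 hours

r = 6371 + 31870 = 38241 km = 3.8241×10⁷ m.
Kepler's third law: T = 2π√(r³/μ) = 2π√((3.824×10⁷)³ / 3.986×10¹⁴).
r³/μ = 1.403×10⁸ s², so T = 2π × 1.184×10⁴ = 7.442×10⁴ s.
Converting: 7.442×10⁴ s ÷ 3600 = 20.67 hours.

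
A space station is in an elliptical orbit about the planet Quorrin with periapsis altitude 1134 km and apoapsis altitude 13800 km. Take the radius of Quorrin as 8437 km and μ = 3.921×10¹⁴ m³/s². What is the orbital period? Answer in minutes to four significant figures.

T ≈ 335.4 minutes

r_p = 8437 + 1134 = 9571.0 km = 9.5710×10⁶ m.
r_a = 8437 + 13800 = 22237 km = 2.2237×10⁷ m.
Semi-major axis a = (r_p + r_a)/2 = (9571.0 + 22237)/2 = 15904 km = 1.590×10⁷ m.
By Kepler's third law T = 2π√(a³/μ) = 2π × 3.203×10³ = 2.013×10⁴ s.
= 335.4 minutes.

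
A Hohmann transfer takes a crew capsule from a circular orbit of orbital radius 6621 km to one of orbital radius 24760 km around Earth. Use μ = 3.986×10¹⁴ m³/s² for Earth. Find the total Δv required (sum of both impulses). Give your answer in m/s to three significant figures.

r₁ = 6621 km = 6.621×10⁶ m.
r₂ = 24760 km = 2.476×10⁷ m.
Transfer ellipse a_t = (r₁ + r₂)/2 = 1.569×10⁷ m.
At r₁: circular v_c1 = √(μ/r₁) = 7759 m/s; transfer-perigee v_p = √[μ(2/r₁ − 1/a_t)] = 9747 m/s.
Δv₁ = v_p − v_c1 = 1988 m/s.
At r₂: circular v_c2 = √(μ/r₂) = 4012 m/s; transfer-apogee v_a = √[μ(2/r₂ − 1/a_t)] = 2606 m/s.
Δv₂ = v_c2 − v_a = 1406 m/s.
Total Δv = Δv₁ + Δv₂ = 3394 m/s.

Δv_total ≈ 3390 m/s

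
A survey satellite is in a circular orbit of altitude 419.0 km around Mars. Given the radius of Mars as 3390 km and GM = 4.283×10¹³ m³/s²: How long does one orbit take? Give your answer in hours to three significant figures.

r = 3390 + 419.0 = 3809.0 km = 3.8090×10⁶ m.
Kepler's third law: T = 2π√(r³/μ) = 2π√((3.809×10⁶)³ / 4.283×10¹³).
r³/μ = 1.290×10⁶ s², so T = 2π × 1.136×10³ = 7.137×10³ s.
Converting: 7.137×10³ s ÷ 3600 = 1.983 hours.

T ≈ 1.98 hours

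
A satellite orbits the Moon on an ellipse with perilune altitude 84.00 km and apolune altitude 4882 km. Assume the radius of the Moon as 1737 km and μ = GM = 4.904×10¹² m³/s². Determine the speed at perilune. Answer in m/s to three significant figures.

r_p = 1737 + 84.00 = 1821.0 km = 1.8210×10⁶ m.
r_a = 1737 + 4882 = 6619.0 km = 6.6190×10⁶ m.
Semi-major axis a = (r_p + r_a)/2 = 4220.0 km = 4.220×10⁶ m.
Vis-viva: v² = μ(2/r − 1/a) = 4.904×10¹² × (1.098×10⁻⁶ − 2.370×10⁻⁷) = 4.224×10⁶ m²/s².
v = 2055 m/s.

v ≈ 2060 m/s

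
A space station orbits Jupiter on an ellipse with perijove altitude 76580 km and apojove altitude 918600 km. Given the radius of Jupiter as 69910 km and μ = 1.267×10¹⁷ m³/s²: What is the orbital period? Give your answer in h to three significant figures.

T ≈ 66.3 h

r_p = 69910 + 76580 = 146490 km = 1.4649×10⁸ m.
r_a = 69910 + 918600 = 988510 km = 9.8851×10⁸ m.
Semi-major axis a = (r_p + r_a)/2 = (1.4649×10⁵ + 9.8851×10⁵)/2 = 5.6750×10⁵ km = 5.675×10⁸ m.
By Kepler's third law T = 2π√(a³/μ) = 2π × 3.798×10⁴ = 2.386×10⁵ s.
= 66.29 h.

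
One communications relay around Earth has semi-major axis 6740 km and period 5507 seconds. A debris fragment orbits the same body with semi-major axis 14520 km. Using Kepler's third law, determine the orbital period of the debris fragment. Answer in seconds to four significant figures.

Kepler's third law: T² ∝ a³, so T₂ = T₁ (a₂/a₁)^(3/2).
a₂/a₁ = 2.154, (a₂/a₁)^(3/2) = 3.162.
T₂ = 5507 × 3.162 = 17410 seconds.

T₂ ≈ 17410 seconds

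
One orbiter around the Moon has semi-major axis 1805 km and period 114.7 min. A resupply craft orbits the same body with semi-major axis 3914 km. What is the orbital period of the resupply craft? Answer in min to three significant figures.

Kepler's third law: T² ∝ a³, so T₂ = T₁ (a₂/a₁)^(3/2).
a₂/a₁ = 2.168, (a₂/a₁)^(3/2) = 3.193.
T₂ = 114.7 × 3.193 = 366.3 min.

T₂ ≈ 366 min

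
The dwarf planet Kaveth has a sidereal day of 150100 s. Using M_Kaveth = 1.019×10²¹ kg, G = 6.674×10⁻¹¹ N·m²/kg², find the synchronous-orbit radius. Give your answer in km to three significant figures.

μ = GM = 6.674×10⁻¹¹ × 1.019×10²¹ = 6.801×10¹⁰ m³/s².
A synchronous orbit has period T, so by Kepler's third law a = (μT²/4π²)^(1/3).
μT²/4π² = 6.801×10¹⁰ × (1.501×10⁵)² / 39.48 = 3.881×10¹⁹ m³.
a = 3.386×10⁶ m = 3385.7 km.

r_sync ≈ 3390 km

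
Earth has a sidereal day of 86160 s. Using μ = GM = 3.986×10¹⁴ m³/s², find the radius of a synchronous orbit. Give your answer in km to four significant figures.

r_sync ≈ 42160 km

A synchronous orbit has period T, so by Kepler's third law a = (μT²/4π²)^(1/3).
μT²/4π² = 3.986×10¹⁴ × (8.616×10⁴)² / 39.48 = 7.495×10²² m³.
a = 4.216×10⁷ m = 42163 km.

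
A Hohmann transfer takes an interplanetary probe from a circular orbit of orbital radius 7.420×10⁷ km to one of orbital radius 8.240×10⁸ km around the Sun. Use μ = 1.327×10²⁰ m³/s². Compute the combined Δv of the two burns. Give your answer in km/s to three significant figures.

r₁ = 7.420×10⁷ km = 7.420×10¹⁰ m.
r₂ = 8.240×10⁸ km = 8.240×10¹¹ m.
Transfer ellipse a_t = (r₁ + r₂)/2 = 4.491×10¹¹ m.
At r₁: circular v_c1 = √(μ/r₁) = 42290 m/s; transfer-perihelion v_p = √[μ(2/r₁ − 1/a_t)] = 57280 m/s.
Δv₁ = v_p − v_c1 = 14990 m/s.
At r₂: circular v_c2 = √(μ/r₂) = 12690 m/s; transfer-aphelion v_a = √[μ(2/r₂ − 1/a_t)] = 5158 m/s.
Δv₂ = v_c2 − v_a = 7532 m/s.
Total Δv = Δv₁ + Δv₂ = 22530 m/s = 22.53 km/s.

Δv_total ≈ 22.5 km/s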